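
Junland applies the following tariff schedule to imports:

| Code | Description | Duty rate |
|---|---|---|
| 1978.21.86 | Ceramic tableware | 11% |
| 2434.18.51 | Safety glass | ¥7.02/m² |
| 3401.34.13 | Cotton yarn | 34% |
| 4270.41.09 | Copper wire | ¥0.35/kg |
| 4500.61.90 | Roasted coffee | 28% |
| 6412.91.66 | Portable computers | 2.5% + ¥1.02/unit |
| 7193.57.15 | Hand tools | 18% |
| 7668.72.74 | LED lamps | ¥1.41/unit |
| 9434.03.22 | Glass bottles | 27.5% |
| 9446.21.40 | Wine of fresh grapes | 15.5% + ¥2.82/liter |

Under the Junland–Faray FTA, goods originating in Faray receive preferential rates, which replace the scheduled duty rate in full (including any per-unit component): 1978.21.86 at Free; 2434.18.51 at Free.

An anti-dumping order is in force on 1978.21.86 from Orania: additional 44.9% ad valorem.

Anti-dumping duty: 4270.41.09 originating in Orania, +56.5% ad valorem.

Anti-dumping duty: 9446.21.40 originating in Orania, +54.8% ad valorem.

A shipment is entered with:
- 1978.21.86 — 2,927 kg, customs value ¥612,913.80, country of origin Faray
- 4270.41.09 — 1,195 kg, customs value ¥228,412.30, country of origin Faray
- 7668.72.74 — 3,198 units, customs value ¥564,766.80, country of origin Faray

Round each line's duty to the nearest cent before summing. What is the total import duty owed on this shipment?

Line 1 (1978.21.86, Faray, 2,927 kg, ¥612,913.80):
Base rate for 1978.21.86 is 11%.
Origin Faray qualifies under the Junland–Faray agreement and 1978.21.86 is covered: preferential rate Free applies instead.
The additional-duty order on 1978.21.86 targets Orania, not Faray; it does not apply.
Duty = ¥612,913.80 × 0% = ¥0.00.
Line 2 (4270.41.09, Faray, 1,195 kg, ¥228,412.30):
Base rate for 4270.41.09 is ¥0.35/kg.
Origin Faray is the FTA partner but 4270.41.09 is not on the preference list; base rate stands.
The additional-duty order on 4270.41.09 targets Orania, not Faray; it does not apply.
Duty = 1,195 × ¥0.35 = ¥418.25.
Line 3 (7668.72.74, Faray, 3,198 units, ¥564,766.80):
Base rate for 7668.72.74 is ¥1.41/unit.
Origin Faray is the FTA partner but 7668.72.74 is not on the preference list; base rate stands.
Duty = 3,198 × ¥1.41 = ¥4,509.18.
Total = ¥0.00 + ¥418.25 + ¥4,509.18 = ¥4,927.43.

¥4,927.43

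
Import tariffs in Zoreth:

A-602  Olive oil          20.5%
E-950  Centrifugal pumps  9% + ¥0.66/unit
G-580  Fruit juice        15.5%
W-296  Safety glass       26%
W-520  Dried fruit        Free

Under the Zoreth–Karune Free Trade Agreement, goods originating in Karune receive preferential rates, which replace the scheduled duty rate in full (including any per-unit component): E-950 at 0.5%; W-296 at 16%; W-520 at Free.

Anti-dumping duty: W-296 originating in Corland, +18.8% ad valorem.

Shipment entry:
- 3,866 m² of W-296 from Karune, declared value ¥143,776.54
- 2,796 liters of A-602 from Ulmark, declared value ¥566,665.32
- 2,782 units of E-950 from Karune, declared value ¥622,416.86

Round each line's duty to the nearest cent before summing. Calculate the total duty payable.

¥142,282.72

Line 1 (W-296, Karune, 3,866 m², ¥143,776.54):
Base rate for W-296 is 26%.
Origin Karune qualifies under the Zoreth–Karune agreement and W-296 is covered: preferential rate 16% applies instead.
The additional-duty order on W-296 targets Corland, not Karune; it does not apply.
Duty = ¥143,776.54 × 16% = ¥23,004.25.
Line 2 (A-602, Ulmark, 2,796 liters, ¥566,665.32):
Base rate for A-602 is 20.5%.
Duty = ¥566,665.32 × 20.5% = ¥116,166.39.
Line 3 (E-950, Karune, 2,782 units, ¥622,416.86):
Base rate for E-950 is 9% + ¥0.66/unit.
Origin Karune qualifies under the Zoreth–Karune agreement and E-950 is covered: preferential rate 0.5% applies instead.
Duty = ¥622,416.86 × 0.5% = ¥3,112.08.
Total = ¥23,004.25 + ¥116,166.39 + ¥3,112.08 = ¥142,282.72.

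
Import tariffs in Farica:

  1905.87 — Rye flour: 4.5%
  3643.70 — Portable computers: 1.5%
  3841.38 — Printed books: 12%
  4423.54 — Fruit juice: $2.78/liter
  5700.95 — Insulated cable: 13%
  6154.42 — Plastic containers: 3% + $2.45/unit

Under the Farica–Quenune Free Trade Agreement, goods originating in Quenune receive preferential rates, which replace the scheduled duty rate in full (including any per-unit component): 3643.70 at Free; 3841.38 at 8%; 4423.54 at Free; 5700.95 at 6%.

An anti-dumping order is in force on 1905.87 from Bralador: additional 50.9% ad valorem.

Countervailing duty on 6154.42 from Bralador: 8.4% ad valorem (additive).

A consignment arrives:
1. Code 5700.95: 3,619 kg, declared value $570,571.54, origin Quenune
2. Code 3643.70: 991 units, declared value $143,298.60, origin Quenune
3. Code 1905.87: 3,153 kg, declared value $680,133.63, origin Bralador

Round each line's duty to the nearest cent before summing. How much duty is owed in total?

Line 1 (5700.95, Quenune, 3,619 kg, $570,571.54):
Base rate for 5700.95 is 13%.
Origin Quenune qualifies under the Farica–Quenune agreement and 5700.95 is covered: preferential rate 6% applies instead.
Duty = $570,571.54 × 6% = $34,234.29.
Line 2 (3643.70, Quenune, 991 units, $143,298.60):
Base rate for 3643.70 is 1.5%.
Origin Quenune qualifies under the Farica–Quenune agreement and 3643.70 is covered: preferential rate Free applies instead.
Duty = $143,298.60 × 0% = $0.00.
Line 3 (1905.87, Bralador, 3,153 kg, $680,133.63):
Base rate for 1905.87 is 4.5%.
Additional duty on 1905.87 from Bralador: +50.9%. Applied ad valorem rate: 4.5% + 50.9% = 55.4%.
Duty = $680,133.63 × 55.4% = $376,794.03.
Total = $34,234.29 + $0.00 + $376,794.03 = $411,028.32.

$411,028.32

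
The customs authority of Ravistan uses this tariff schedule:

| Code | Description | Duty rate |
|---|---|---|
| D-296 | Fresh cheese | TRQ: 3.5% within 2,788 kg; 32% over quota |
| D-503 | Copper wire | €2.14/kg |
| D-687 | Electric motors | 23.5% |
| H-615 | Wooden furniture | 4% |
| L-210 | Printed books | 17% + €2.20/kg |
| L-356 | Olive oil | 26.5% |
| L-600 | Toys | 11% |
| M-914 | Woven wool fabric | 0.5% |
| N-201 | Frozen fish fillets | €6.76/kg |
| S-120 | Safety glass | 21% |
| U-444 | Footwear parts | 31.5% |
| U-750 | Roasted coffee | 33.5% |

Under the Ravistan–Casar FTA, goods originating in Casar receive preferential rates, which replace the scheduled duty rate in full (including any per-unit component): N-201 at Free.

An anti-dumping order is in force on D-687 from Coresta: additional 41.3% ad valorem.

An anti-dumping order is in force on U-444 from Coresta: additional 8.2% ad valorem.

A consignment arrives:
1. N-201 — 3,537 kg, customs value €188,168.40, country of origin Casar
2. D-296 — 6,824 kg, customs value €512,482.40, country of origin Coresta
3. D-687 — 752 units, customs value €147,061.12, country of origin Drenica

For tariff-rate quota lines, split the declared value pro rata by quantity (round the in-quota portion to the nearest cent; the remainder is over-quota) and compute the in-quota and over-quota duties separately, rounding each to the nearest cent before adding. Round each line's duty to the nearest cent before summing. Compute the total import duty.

€138,880.77

Line 1 (N-201, Casar, 3,537 kg, €188,168.40):
Base rate for N-201 is €6.76/kg.
Origin Casar qualifies under the Ravistan–Casar agreement and N-201 is covered: preferential rate Free applies instead.
Duty = €188,168.40 × 0% = €0.00.
Line 2 (D-296, Coresta, 6,824 kg, €512,482.40):
Code D-296 is under a tariff-rate quota (threshold 2,788 kg). In-quota: 2,788 kg at 3.5%; over-quota: 4,036 kg at 32%.
Pro-rata value split: in-quota = €512,482.40 × 2,788/6,824 = €209,378.80; over-quota = €512,482.40 − €209,378.80 = €303,103.60.
In-quota duty = €209,378.80 × 3.5% = €7,328.26. Over-quota duty = €303,103.60 × 32% = €96,993.15.
Line duty = €7,328.26 + €96,993.15 = €104,321.41.
Line 3 (D-687, Drenica, 752 units, €147,061.12):
Base rate for D-687 is 23.5%.
The additional-duty order on D-687 targets Coresta, not Drenica; it does not apply.
Duty = €147,061.12 × 23.5% = €34,559.36.
Total = €0.00 + €104,321.41 + €34,559.36 = €138,880.77.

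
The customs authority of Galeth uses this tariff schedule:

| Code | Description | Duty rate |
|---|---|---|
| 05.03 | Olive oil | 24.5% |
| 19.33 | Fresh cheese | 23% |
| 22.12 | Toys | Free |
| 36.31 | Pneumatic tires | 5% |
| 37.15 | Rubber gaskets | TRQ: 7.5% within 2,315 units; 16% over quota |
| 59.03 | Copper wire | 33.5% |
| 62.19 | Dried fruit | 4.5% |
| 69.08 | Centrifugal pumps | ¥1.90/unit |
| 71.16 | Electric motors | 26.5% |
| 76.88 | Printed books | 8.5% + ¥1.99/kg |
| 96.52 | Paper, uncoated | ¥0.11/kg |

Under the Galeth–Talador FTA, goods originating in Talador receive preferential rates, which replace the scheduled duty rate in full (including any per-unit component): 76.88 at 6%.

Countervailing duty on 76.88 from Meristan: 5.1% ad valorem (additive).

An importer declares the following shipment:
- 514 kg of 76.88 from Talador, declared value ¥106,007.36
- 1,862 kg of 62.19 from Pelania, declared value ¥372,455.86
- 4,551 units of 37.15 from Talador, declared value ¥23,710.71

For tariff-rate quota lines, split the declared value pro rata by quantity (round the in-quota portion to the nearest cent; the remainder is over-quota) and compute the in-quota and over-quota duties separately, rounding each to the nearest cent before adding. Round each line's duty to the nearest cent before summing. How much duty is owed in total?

Line 1 (76.88, Talador, 514 kg, ¥106,007.36):
Base rate for 76.88 is 8.5% + ¥1.99/kg.
Origin Talador qualifies under the Galeth–Talador agreement and 76.88 is covered: preferential rate 6% applies instead.
The additional-duty order on 76.88 targets Meristan, not Talador; it does not apply.
Duty = ¥106,007.36 × 6% = ¥6,360.44.
Line 2 (62.19, Pelania, 1,862 kg, ¥372,455.86):
Base rate for 62.19 is 4.5%.
Duty = ¥372,455.86 × 4.5% = ¥16,760.51.
Line 3 (37.15, Talador, 4,551 units, ¥23,710.71):
Code 37.15 is under a tariff-rate quota (threshold 2,315 units). In-quota: 2,315 units at 7.5%; over-quota: 2,236 units at 16%.
Pro-rata value split: in-quota = ¥23,710.71 × 2,315/4,551 = ¥12,061.15; over-quota = ¥23,710.71 − ¥12,061.15 = ¥11,649.56.
In-quota duty = ¥12,061.15 × 7.5% = ¥904.59. Over-quota duty = ¥11,649.56 × 16% = ¥1,863.93.
Line duty = ¥904.59 + ¥1,863.93 = ¥2,768.52.
Total = ¥6,360.44 + ¥16,760.51 + ¥2,768.52 = ¥25,889.47.

¥25,889.47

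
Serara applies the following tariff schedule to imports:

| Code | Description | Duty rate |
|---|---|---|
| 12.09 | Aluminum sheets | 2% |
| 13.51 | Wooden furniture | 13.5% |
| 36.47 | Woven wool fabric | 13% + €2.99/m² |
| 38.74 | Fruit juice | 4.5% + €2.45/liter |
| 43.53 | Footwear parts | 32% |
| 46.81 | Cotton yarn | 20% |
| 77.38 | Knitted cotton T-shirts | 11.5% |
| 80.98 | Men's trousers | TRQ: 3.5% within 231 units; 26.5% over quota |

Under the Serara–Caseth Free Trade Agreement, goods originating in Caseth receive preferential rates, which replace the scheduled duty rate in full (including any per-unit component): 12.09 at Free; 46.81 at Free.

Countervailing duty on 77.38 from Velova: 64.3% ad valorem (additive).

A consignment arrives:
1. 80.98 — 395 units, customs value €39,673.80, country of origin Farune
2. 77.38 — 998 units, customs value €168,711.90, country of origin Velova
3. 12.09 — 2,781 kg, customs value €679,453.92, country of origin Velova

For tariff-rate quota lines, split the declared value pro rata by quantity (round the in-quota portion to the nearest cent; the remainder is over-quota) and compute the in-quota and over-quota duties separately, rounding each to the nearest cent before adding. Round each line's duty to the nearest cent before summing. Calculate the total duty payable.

€146,649.88

Line 1 (80.98, Farune, 395 units, €39,673.80):
Code 80.98 is under a tariff-rate quota (threshold 231 units). In-quota: 231 units at 3.5%; over-quota: 164 units at 26.5%.
Pro-rata value split: in-quota = €39,673.80 × 231/395 = €23,201.64; over-quota = €39,673.80 − €23,201.64 = €16,472.16.
In-quota duty = €23,201.64 × 3.5% = €812.06. Over-quota duty = €16,472.16 × 26.5% = €4,365.12.
Line duty = €812.06 + €4,365.12 = €5,177.18.
Line 2 (77.38, Velova, 998 units, €168,711.90):
Base rate for 77.38 is 11.5%.
Additional duty on 77.38 from Velova: +64.3%. Applied ad valorem rate: 11.5% + 64.3% = 75.8%.
Duty = €168,711.90 × 75.8% = €127,883.62.
Line 3 (12.09, Velova, 2,781 kg, €679,453.92):
Base rate for 12.09 is 2%.
12.09 has an FTA preferential rate, but origin Velova is not Caseth; base rate stands.
Duty = €679,453.92 × 2% = €13,589.08.
Total = €5,177.18 + €127,883.62 + €13,589.08 = €146,649.88.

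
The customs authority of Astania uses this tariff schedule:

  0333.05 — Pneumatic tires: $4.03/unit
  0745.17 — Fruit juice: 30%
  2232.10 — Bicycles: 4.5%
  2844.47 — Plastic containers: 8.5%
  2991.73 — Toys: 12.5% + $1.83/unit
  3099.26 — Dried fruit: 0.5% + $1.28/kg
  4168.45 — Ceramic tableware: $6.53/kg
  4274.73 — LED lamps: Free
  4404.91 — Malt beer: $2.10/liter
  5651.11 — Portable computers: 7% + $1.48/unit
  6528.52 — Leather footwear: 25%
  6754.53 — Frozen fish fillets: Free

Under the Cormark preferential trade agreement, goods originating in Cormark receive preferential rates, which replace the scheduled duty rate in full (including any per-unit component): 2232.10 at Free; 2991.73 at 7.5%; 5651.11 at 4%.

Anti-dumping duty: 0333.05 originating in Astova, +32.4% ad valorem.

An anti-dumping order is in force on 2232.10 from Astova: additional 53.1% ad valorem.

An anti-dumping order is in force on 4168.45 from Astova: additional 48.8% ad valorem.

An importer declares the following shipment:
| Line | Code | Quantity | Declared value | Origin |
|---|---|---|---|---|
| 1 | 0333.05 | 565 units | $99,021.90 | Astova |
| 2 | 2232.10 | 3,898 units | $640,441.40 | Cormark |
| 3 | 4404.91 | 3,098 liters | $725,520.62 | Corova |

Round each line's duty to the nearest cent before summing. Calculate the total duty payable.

Line 1 (0333.05, Astova, 565 units, $99,021.90):
Base rate for 0333.05 is $4.03/unit.
Additional duty on 0333.05 from Astova: +32.4% ad valorem. Applied ad valorem rate = 32.4%.
Duty = $99,021.90 × 32.4% + 565 × $4.03 = $34,360.05.
Line 2 (2232.10, Cormark, 3,898 units, $640,441.40):
Base rate for 2232.10 is 4.5%.
Origin Cormark qualifies under the Astania–Cormark agreement and 2232.10 is covered: preferential rate Free applies instead.
The additional-duty order on 2232.10 targets Astova, not Cormark; it does not apply.
Duty = $640,441.40 × 0% = $0.00.
Line 3 (4404.91, Corova, 3,098 liters, $725,520.62):
Base rate for 4404.91 is $2.10/liter.
Duty = 3,098 × $2.10 = $6,505.80.
Total = $34,360.05 + $0.00 + $6,505.80 = $40,865.85.

$40,865.85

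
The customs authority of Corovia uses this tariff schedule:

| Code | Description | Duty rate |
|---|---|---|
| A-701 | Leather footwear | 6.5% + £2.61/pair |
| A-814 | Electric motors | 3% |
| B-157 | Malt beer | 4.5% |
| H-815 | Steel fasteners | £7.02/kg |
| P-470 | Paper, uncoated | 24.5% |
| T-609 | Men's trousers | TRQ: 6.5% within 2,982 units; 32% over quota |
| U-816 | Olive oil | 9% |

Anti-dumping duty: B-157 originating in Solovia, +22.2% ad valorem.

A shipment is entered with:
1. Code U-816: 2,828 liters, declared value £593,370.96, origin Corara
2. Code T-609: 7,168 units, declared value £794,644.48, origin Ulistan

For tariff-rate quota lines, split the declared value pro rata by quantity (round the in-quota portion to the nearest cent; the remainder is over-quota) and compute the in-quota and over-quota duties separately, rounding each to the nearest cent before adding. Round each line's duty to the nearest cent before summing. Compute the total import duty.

Line 1 (U-816, Corara, 2,828 liters, £593,370.96):
Base rate for U-816 is 9%.
Duty = £593,370.96 × 9% = £53,403.39.
Line 2 (T-609, Ulistan, 7,168 units, £794,644.48):
Code T-609 is under a tariff-rate quota (threshold 2,982 units). In-quota: 2,982 units at 6.5%; over-quota: 4,186 units at 32%.
Pro-rata value split: in-quota = £794,644.48 × 2,982/7,168 = £330,584.52; over-quota = £794,644.48 − £330,584.52 = £464,059.96.
In-quota duty = £330,584.52 × 6.5% = £21,487.99. Over-quota duty = £464,059.96 × 32% = £148,499.19.
Line duty = £21,487.99 + £148,499.19 = £169,987.18.
Total = £53,403.39 + £169,987.18 = £223,390.57.

£223,390.57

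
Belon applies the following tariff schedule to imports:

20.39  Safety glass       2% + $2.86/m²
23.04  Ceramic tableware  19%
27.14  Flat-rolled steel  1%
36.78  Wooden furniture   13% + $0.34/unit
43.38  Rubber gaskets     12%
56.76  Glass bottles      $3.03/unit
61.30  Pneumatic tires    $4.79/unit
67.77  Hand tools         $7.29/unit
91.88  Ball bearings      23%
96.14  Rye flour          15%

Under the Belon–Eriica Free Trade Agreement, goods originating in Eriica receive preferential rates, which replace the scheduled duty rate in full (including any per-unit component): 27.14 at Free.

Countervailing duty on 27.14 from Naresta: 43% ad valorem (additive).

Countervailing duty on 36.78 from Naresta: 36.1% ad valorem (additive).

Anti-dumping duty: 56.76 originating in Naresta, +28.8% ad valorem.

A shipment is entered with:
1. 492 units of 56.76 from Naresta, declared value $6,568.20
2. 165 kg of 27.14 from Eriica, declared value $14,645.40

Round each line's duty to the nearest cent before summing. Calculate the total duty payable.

$3,382.40

Line 1 (56.76, Naresta, 492 units, $6,568.20):
Base rate for 56.76 is $3.03/unit.
Additional duty on 56.76 from Naresta: +28.8% ad valorem. Applied ad valorem rate = 28.8%.
Duty = $6,568.20 × 28.8% + 492 × $3.03 = $3,382.40.
Line 2 (27.14, Eriica, 165 kg, $14,645.40):
Base rate for 27.14 is 1%.
Origin Eriica qualifies under the Belon–Eriica agreement and 27.14 is covered: preferential rate Free applies instead.
The additional-duty order on 27.14 targets Naresta, not Eriica; it does not apply.
Duty = $14,645.40 × 0% = $0.00.
Total = $3,382.40 + $0.00 = $3,382.40.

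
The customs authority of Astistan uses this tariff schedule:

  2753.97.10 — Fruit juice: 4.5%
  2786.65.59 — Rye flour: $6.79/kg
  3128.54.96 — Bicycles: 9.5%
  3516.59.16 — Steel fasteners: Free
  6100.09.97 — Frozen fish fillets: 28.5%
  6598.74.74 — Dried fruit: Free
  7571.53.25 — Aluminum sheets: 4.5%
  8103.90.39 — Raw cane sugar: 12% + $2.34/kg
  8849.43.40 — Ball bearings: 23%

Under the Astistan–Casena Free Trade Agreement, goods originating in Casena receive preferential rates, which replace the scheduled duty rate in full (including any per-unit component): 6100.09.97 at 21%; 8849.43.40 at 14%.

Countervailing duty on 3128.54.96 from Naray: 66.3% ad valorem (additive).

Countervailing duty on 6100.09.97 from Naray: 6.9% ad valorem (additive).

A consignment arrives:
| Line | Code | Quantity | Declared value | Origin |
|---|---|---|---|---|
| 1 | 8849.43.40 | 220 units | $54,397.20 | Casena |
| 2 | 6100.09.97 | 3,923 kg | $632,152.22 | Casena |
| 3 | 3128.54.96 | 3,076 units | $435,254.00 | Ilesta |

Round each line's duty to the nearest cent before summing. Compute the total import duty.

$181,716.71

Line 1 (8849.43.40, Casena, 220 units, $54,397.20):
Base rate for 8849.43.40 is 23%.
Origin Casena qualifies under the Astistan–Casena agreement and 8849.43.40 is covered: preferential rate 14% applies instead.
Duty = $54,397.20 × 14% = $7,615.61.
Line 2 (6100.09.97, Casena, 3,923 kg, $632,152.22):
Base rate for 6100.09.97 is 28.5%.
Origin Casena qualifies under the Astistan–Casena agreement and 6100.09.97 is covered: preferential rate 21% applies instead.
The additional-duty order on 6100.09.97 targets Naray, not Casena; it does not apply.
Duty = $632,152.22 × 21% = $132,751.97.
Line 3 (3128.54.96, Ilesta, 3,076 units, $435,254.00):
Base rate for 3128.54.96 is 9.5%.
The additional-duty order on 3128.54.96 targets Naray, not Ilesta; it does not apply.
Duty = $435,254.00 × 9.5% = $41,349.13.
Total = $7,615.61 + $132,751.97 + $41,349.13 = $181,716.71.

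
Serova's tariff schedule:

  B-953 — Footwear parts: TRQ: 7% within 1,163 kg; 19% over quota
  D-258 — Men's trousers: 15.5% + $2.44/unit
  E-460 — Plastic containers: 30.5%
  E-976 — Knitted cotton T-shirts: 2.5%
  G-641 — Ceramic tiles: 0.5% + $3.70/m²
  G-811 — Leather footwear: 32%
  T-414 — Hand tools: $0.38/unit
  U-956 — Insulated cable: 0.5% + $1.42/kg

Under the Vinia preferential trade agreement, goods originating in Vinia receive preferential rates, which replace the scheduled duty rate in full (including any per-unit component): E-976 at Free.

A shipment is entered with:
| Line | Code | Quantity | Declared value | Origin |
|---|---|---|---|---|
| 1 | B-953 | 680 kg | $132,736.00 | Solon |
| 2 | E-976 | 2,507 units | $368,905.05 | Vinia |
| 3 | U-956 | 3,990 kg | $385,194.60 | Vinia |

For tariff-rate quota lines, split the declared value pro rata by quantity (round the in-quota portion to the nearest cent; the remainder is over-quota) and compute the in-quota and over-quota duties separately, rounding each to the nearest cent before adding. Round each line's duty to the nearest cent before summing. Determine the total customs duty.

Line 1 (B-953, Solon, 680 kg, $132,736.00):
Code B-953 is under a tariff-rate quota (threshold 1,163 kg). Quantity 680 kg is within the quota, so the in-quota rate 7% applies to the full value.
Duty = $132,736.00 × 7% = $9,291.52.
Line 2 (E-976, Vinia, 2,507 units, $368,905.05):
Base rate for E-976 is 2.5%.
Origin Vinia qualifies under the Serova–Vinia agreement and E-976 is covered: preferential rate Free applies instead.
Duty = $368,905.05 × 0% = $0.00.
Line 3 (U-956, Vinia, 3,990 kg, $385,194.60):
Base rate for U-956 is 0.5% + $1.42/kg.
Origin Vinia is the FTA partner but U-956 is not on the preference list; base rate stands.
Duty = $385,194.60 × 0.5% + 3,990 × $1.42 = $7,591.77.
Total = $9,291.52 + $0.00 + $7,591.77 = $16,883.29.

$16,883.29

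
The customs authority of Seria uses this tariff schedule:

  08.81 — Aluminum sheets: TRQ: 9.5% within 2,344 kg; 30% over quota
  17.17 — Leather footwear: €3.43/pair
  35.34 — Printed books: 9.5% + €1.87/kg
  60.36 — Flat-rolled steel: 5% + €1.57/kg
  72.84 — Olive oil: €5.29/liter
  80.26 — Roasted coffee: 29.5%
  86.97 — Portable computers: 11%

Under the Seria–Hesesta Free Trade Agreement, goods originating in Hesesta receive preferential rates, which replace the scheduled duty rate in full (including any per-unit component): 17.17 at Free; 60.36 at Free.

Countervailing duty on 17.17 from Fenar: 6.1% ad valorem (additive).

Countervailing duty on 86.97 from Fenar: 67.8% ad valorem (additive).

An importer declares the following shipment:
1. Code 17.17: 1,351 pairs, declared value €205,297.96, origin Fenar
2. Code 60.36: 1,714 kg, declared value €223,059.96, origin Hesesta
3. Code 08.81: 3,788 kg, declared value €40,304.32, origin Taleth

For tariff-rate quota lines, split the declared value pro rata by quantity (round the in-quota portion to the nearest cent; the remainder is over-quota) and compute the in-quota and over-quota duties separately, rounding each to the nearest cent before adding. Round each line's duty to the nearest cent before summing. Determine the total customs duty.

Line 1 (17.17, Fenar, 1,351 pairs, €205,297.96):
Base rate for 17.17 is €3.43/pair.
17.17 has an FTA preferential rate, but origin Fenar is not Hesesta; base rate stands.
Additional duty on 17.17 from Fenar: +6.1% ad valorem. Applied ad valorem rate = 6.1%.
Duty = €205,297.96 × 6.1% + 1,351 × €3.43 = €17,157.11.
Line 2 (60.36, Hesesta, 1,714 kg, €223,059.96):
Base rate for 60.36 is 5% + €1.57/kg.
Origin Hesesta qualifies under the Seria–Hesesta agreement and 60.36 is covered: preferential rate Free applies instead.
Duty = €223,059.96 × 0% = €0.00.
Line 3 (08.81, Taleth, 3,788 kg, €40,304.32):
Code 08.81 is under a tariff-rate quota (threshold 2,344 kg). In-quota: 2,344 kg at 9.5%; over-quota: 1,444 kg at 30%.
Pro-rata value split: in-quota = €40,304.32 × 2,344/3,788 = €24,940.16; over-quota = €40,304.32 − €24,940.16 = €15,364.16.
In-quota duty = €24,940.16 × 9.5% = €2,369.32. Over-quota duty = €15,364.16 × 30% = €4,609.25.
Line duty = €2,369.32 + €4,609.25 = €6,978.57.
Total = €17,157.11 + €0.00 + €6,978.57 = €24,135.68.

€24,135.68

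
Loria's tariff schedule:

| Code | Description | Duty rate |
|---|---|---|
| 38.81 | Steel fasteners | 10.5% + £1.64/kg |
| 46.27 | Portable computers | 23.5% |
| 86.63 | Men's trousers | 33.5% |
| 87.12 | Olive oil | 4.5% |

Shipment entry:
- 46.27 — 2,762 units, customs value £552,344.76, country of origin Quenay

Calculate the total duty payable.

Line 1 (46.27, Quenay, 2,762 units, £552,344.76):
Base rate for 46.27 is 23.5%.
Duty = £552,344.76 × 23.5% = £129,801.02.

£129,801.02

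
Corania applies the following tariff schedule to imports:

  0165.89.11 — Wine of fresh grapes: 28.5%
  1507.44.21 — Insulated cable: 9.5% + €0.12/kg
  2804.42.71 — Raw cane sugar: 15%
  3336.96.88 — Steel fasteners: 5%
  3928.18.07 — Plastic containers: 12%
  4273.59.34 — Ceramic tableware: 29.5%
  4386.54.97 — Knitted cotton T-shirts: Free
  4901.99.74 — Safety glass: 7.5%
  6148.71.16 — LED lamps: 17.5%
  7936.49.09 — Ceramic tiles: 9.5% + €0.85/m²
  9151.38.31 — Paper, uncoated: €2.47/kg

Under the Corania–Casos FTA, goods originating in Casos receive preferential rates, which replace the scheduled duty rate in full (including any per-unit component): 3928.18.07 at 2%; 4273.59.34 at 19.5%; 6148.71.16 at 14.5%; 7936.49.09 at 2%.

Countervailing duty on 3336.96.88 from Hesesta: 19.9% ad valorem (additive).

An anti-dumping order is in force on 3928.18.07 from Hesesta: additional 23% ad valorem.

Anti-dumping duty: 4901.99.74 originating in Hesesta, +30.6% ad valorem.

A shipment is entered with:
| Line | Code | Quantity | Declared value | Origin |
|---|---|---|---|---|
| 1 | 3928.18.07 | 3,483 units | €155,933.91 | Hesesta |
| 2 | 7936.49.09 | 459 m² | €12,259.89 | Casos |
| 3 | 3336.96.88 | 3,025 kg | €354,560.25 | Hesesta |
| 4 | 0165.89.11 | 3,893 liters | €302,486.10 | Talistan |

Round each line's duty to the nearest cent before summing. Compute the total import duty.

€229,316.11

Line 1 (3928.18.07, Hesesta, 3,483 units, €155,933.91):
Base rate for 3928.18.07 is 12%.
3928.18.07 has an FTA preferential rate, but origin Hesesta is not Casos; base rate stands.
Additional duty on 3928.18.07 from Hesesta: +23%. Applied ad valorem rate: 12% + 23% = 35%.
Duty = €155,933.91 × 35% = €54,576.87.
Line 2 (7936.49.09, Casos, 459 m², €12,259.89):
Base rate for 7936.49.09 is 9.5% + €0.85/m².
Origin Casos qualifies under the Corania–Casos agreement and 7936.49.09 is covered: preferential rate 2% applies instead.
Duty = €12,259.89 × 2% = €245.20.
Line 3 (3336.96.88, Hesesta, 3,025 kg, €354,560.25):
Base rate for 3336.96.88 is 5%.
Additional duty on 3336.96.88 from Hesesta: +19.9%. Applied ad valorem rate: 5% + 19.9% = 24.9%.
Duty = €354,560.25 × 24.9% = €88,285.50.
Line 4 (0165.89.11, Talistan, 3,893 liters, €302,486.10):
Base rate for 0165.89.11 is 28.5%.
Duty = €302,486.10 × 28.5% = €86,208.54.
Total = €54,576.87 + €245.20 + €88,285.50 + €86,208.54 = €229,316.11.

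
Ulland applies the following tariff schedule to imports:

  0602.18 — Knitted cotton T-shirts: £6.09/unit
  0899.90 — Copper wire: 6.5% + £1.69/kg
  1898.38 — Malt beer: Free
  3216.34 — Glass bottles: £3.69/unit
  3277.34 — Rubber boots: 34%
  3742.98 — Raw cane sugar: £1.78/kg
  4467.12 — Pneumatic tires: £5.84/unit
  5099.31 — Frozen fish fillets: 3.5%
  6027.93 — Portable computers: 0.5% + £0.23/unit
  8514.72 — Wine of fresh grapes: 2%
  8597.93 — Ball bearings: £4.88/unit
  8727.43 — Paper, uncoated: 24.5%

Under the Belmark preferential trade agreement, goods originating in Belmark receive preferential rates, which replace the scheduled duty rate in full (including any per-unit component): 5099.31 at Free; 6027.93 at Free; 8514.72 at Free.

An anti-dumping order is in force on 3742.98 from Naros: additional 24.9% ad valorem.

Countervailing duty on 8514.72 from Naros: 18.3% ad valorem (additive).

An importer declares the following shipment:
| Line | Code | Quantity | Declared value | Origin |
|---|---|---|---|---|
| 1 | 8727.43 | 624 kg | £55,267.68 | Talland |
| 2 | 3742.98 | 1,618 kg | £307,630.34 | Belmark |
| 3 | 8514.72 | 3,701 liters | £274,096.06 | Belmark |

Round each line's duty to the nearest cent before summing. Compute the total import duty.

Line 1 (8727.43, Talland, 624 kg, £55,267.68):
Base rate for 8727.43 is 24.5%.
Duty = £55,267.68 × 24.5% = £13,540.58.
Line 2 (3742.98, Belmark, 1,618 kg, £307,630.34):
Base rate for 3742.98 is £1.78/kg.
Origin Belmark is the FTA partner but 3742.98 is not on the preference list; base rate stands.
The additional-duty order on 3742.98 targets Naros, not Belmark; it does not apply.
Duty = 1,618 × £1.78 = £2,880.04.
Line 3 (8514.72, Belmark, 3,701 liters, £274,096.06):
Base rate for 8514.72 is 2%.
Origin Belmark qualifies under the Ulland–Belmark agreement and 8514.72 is covered: preferential rate Free applies instead.
The additional-duty order on 8514.72 targets Naros, not Belmark; it does not apply.
Duty = £274,096.06 × 0% = £0.00.
Total = £13,540.58 + £2,880.04 + £0.00 = £16,420.62.

£16,420.62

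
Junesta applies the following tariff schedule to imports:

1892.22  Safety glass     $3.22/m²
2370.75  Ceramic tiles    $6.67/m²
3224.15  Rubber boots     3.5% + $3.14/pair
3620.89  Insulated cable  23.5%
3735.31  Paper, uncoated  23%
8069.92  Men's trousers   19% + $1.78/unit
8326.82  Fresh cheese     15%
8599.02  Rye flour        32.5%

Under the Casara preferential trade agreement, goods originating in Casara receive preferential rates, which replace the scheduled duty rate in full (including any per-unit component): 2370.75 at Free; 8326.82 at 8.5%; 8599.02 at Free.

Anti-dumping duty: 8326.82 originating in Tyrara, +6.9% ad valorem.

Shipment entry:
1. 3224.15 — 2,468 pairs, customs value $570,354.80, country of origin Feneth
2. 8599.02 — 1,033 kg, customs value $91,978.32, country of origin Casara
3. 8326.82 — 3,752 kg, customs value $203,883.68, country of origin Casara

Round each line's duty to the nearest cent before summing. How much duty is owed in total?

$45,042.05

Line 1 (3224.15, Feneth, 2,468 pairs, $570,354.80):
Base rate for 3224.15 is 3.5% + $3.14/pair.
Duty = $570,354.80 × 3.5% + 2,468 × $3.14 = $27,711.94.
Line 2 (8599.02, Casara, 1,033 kg, $91,978.32):
Base rate for 8599.02 is 32.5%.
Origin Casara qualifies under the Junesta–Casara agreement and 8599.02 is covered: preferential rate Free applies instead.
Duty = $91,978.32 × 0% = $0.00.
Line 3 (8326.82, Casara, 3,752 kg, $203,883.68):
Base rate for 8326.82 is 15%.
Origin Casara qualifies under the Junesta–Casara agreement and 8326.82 is covered: preferential rate 8.5% applies instead.
The additional-duty order on 8326.82 targets Tyrara, not Casara; it does not apply.
Duty = $203,883.68 × 8.5% = $17,330.11.
Total = $27,711.94 + $0.00 + $17,330.11 = $45,042.05.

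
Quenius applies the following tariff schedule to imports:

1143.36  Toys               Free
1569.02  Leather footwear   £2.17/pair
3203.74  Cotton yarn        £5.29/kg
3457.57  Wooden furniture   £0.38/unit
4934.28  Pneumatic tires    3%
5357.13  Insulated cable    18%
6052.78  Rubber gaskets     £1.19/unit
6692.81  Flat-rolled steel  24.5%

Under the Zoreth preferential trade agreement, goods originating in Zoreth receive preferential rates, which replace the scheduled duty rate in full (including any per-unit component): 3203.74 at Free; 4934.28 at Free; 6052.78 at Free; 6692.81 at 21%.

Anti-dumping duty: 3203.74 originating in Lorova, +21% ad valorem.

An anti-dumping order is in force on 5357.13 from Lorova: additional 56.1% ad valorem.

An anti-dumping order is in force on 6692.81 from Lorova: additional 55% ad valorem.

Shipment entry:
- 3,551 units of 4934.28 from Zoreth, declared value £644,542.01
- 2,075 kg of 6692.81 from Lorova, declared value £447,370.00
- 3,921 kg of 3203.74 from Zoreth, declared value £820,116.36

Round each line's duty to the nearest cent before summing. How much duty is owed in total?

£355,659.15

Line 1 (4934.28, Zoreth, 3,551 units, £644,542.01):
Base rate for 4934.28 is 3%.
Origin Zoreth qualifies under the Quenius–Zoreth agreement and 4934.28 is covered: preferential rate Free applies instead.
Duty = £644,542.01 × 0% = £0.00.
Line 2 (6692.81, Lorova, 2,075 kg, £447,370.00):
Base rate for 6692.81 is 24.5%.
6692.81 has an FTA preferential rate, but origin Lorova is not Zoreth; base rate stands.
Additional duty on 6692.81 from Lorova: +55%. Applied ad valorem rate: 24.5% + 55% = 79.5%.
Duty = £447,370.00 × 79.5% = £355,659.15.
Line 3 (3203.74, Zoreth, 3,921 kg, £820,116.36):
Base rate for 3203.74 is £5.29/kg.
Origin Zoreth qualifies under the Quenius–Zoreth agreement and 3203.74 is covered: preferential rate Free applies instead.
The additional-duty order on 3203.74 targets Lorova, not Zoreth; it does not apply.
Duty = £820,116.36 × 0% = £0.00.
Total = £0.00 + £355,659.15 + £0.00 = £355,659.15.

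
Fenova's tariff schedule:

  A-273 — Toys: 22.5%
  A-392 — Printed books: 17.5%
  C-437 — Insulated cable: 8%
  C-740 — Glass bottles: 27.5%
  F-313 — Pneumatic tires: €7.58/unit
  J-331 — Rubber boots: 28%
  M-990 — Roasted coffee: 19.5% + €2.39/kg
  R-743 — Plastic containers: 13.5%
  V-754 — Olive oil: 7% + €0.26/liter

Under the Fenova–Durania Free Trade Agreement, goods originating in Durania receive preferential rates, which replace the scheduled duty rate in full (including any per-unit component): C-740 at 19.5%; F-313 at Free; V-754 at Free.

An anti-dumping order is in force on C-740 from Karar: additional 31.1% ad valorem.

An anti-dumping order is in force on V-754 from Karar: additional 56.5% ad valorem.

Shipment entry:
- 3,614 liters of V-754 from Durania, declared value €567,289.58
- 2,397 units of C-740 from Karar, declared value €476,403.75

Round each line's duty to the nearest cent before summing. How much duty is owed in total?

Line 1 (V-754, Durania, 3,614 liters, €567,289.58):
Base rate for V-754 is 7% + €0.26/liter.
Origin Durania qualifies under the Fenova–Durania agreement and V-754 is covered: preferential rate Free applies instead.
The additional-duty order on V-754 targets Karar, not Durania; it does not apply.
Duty = €567,289.58 × 0% = €0.00.
Line 2 (C-740, Karar, 2,397 units, €476,403.75):
Base rate for C-740 is 27.5%.
C-740 has an FTA preferential rate, but origin Karar is not Durania; base rate stands.
Additional duty on C-740 from Karar: +31.1%. Applied ad valorem rate: 27.5% + 31.1% = 58.6%.
Duty = €476,403.75 × 58.6% = €279,172.60.
Total = €0.00 + €279,172.60 = €279,172.60.

€279,172.60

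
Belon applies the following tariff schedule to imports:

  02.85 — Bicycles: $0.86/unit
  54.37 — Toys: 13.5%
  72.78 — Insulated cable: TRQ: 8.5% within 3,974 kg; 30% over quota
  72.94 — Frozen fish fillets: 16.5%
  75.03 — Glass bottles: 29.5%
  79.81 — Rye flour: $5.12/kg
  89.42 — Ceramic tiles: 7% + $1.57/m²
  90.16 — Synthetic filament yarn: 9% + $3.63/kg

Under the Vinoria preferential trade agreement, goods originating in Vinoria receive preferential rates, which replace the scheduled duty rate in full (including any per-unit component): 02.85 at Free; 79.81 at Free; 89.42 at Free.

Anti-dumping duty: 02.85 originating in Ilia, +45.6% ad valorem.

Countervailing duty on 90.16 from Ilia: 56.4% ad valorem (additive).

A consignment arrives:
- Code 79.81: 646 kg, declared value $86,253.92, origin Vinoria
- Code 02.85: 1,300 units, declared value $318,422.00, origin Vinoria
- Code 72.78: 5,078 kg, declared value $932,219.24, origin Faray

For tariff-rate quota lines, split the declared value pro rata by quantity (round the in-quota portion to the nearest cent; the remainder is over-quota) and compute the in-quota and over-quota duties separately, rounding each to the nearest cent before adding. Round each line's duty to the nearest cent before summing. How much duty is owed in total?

$122,813.19

Line 1 (79.81, Vinoria, 646 kg, $86,253.92):
Base rate for 79.81 is $5.12/kg.
Origin Vinoria qualifies under the Belon–Vinoria agreement and 79.81 is covered: preferential rate Free applies instead.
Duty = $86,253.92 × 0% = $0.00.
Line 2 (02.85, Vinoria, 1,300 units, $318,422.00):
Base rate for 02.85 is $0.86/unit.
Origin Vinoria qualifies under the Belon–Vinoria agreement and 02.85 is covered: preferential rate Free applies instead.
The additional-duty order on 02.85 targets Ilia, not Vinoria; it does not apply.
Duty = $318,422.00 × 0% = $0.00.
Line 3 (72.78, Faray, 5,078 kg, $932,219.24):
Code 72.78 is under a tariff-rate quota (threshold 3,974 kg). In-quota: 3,974 kg at 8.5%; over-quota: 1,104 kg at 30%.
Pro-rata value split: in-quota = $932,219.24 × 3,974/5,078 = $729,546.92; over-quota = $932,219.24 − $729,546.92 = $202,672.32.
In-quota duty = $729,546.92 × 8.5% = $62,011.49. Over-quota duty = $202,672.32 × 30% = $60,801.70.
Line duty = $62,011.49 + $60,801.70 = $122,813.19.
Total = $0.00 + $0.00 + $122,813.19 = $122,813.19.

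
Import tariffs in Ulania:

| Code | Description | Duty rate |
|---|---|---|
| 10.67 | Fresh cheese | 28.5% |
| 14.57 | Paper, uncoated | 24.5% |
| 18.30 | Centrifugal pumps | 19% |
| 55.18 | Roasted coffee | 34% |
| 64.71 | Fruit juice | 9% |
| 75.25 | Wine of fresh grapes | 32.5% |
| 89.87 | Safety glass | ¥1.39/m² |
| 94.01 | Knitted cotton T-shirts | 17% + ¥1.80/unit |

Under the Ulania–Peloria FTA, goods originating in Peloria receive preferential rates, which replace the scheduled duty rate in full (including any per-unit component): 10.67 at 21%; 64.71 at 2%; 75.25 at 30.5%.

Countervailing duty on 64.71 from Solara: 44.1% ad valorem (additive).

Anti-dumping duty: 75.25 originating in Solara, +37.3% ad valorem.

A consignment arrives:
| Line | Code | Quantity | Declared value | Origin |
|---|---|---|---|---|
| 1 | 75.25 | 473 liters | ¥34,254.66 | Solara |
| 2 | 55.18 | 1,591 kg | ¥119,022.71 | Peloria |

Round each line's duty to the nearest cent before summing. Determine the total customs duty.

¥64,377.47

Line 1 (75.25, Solara, 473 liters, ¥34,254.66):
Base rate for 75.25 is 32.5%.
75.25 has an FTA preferential rate, but origin Solara is not Peloria; base rate stands.
Additional duty on 75.25 from Solara: +37.3%. Applied ad valorem rate: 32.5% + 37.3% = 69.8%.
Duty = ¥34,254.66 × 69.8% = ¥23,909.75.
Line 2 (55.18, Peloria, 1,591 kg, ¥119,022.71):
Base rate for 55.18 is 34%.
Origin Peloria is the FTA partner but 55.18 is not on the preference list; base rate stands.
Duty = ¥119,022.71 × 34% = ¥40,467.72.
Total = ¥23,909.75 + ¥40,467.72 = ¥64,377.47.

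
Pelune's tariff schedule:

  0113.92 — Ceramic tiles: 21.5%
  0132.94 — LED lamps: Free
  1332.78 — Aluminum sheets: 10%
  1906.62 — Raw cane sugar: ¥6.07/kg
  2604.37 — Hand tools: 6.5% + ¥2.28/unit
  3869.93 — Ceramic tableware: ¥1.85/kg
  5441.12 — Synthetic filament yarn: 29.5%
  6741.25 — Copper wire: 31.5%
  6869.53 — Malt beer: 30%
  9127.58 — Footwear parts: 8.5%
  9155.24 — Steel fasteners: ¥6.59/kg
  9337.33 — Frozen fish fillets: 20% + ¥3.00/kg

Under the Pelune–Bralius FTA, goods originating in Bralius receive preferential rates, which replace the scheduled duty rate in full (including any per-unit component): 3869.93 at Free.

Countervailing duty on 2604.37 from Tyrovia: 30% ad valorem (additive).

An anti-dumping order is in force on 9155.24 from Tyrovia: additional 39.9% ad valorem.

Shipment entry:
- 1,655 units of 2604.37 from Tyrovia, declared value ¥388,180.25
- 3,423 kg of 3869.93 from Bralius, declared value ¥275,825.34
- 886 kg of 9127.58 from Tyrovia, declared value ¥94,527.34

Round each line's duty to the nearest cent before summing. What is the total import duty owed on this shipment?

¥153,494.01

Line 1 (2604.37, Tyrovia, 1,655 units, ¥388,180.25):
Base rate for 2604.37 is 6.5% + ¥2.28/unit.
Additional duty on 2604.37 from Tyrovia: +30%. Applied ad valorem rate: 6.5% + 30% = 36.5%.
Duty = ¥388,180.25 × 36.5% + 1,655 × ¥2.28 = ¥145,459.19.
Line 2 (3869.93, Bralius, 3,423 kg, ¥275,825.34):
Base rate for 3869.93 is ¥1.85/kg.
Origin Bralius qualifies under the Pelune–Bralius agreement and 3869.93 is covered: preferential rate Free applies instead.
Duty = ¥275,825.34 × 0% = ¥0.00.
Line 3 (9127.58, Tyrovia, 886 kg, ¥94,527.34):
Base rate for 9127.58 is 8.5%.
Duty = ¥94,527.34 × 8.5% = ¥8,034.82.
Total = ¥145,459.19 + ¥0.00 + ¥8,034.82 = ¥153,494.01.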